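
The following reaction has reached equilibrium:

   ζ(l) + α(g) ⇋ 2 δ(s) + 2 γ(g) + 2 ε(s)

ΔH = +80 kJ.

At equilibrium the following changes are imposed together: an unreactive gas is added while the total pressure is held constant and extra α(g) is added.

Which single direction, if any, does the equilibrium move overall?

Adding inert gas at constant total pressure expands the volume and lowers every reacting partial pressure. With Δn_gas = 2 − 1 = +1, Q moves away from K toward the side with fewer gas moles, so the system shifts toward the side with more gas moles — to the right.
Adding α (g), a reactant, drives the reaction to the right.
All effects act in the same direction — net shift to the right.

right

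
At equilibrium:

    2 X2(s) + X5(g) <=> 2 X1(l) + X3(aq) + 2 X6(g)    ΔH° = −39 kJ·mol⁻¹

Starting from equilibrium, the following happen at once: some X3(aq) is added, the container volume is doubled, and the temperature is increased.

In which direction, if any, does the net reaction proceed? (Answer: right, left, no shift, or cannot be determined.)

Adding X3 (aq), a product, drives the reaction to the left.
Gas moles: reactants 1, products 2 (Δn_gas = +1). Expansion shifts the system toward the side with more moles of gas — to the right.
The forward reaction is exothermic. Raising T favours the endothermic direction — shift to the left.
The individual effects push in opposite directions; without quantitative information the net direction cannot be determined.

cannot be determined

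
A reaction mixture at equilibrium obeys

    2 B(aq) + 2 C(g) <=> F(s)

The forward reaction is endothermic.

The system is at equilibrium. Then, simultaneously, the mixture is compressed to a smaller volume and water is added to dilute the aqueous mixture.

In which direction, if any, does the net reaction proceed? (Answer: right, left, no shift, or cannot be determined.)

cannot be determined

Gas moles: reactants 2, products 0 (Δn_gas = -2). Compression shifts the system toward the side with fewer moles of gas — to the right.
Dilution lowers every aqueous concentration by the same factor. Δn_aq = 0 − 2 = -2, so the system shifts toward the side with more dissolved moles — to the left.
The individual effects push in opposite directions; without quantitative information the net direction cannot be determined.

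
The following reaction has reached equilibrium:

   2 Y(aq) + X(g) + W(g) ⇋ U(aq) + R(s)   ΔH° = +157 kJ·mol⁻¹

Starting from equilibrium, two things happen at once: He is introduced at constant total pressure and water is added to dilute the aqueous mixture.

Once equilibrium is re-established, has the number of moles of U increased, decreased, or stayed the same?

decreases

Adding inert gas at constant total pressure expands the volume and lowers every reacting partial pressure. With Δn_gas = 0 − 2 = -2, Q moves away from K toward the side with fewer gas moles, so the system shifts toward the side with more gas moles — to the left.
Dilution lowers every aqueous concentration by the same factor. Δn_aq = 1 − 2 = -1, so the system shifts toward the side with more dissolved moles — to the left.
The net shift is to the left. U is a product, so its amount decreases.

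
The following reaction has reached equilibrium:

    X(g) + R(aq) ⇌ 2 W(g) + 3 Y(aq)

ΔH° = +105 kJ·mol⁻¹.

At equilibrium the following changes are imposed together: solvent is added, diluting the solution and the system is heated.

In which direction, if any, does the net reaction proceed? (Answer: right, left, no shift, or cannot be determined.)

Dilution lowers every aqueous concentration by the same factor. Δn_aq = 3 − 1 = +2, so the system shifts toward the side with more dissolved moles — to the right.
The forward reaction is endothermic. Raising T favours the endothermic direction — shift to the right.
All effects act in the same direction — net shift to the right.

right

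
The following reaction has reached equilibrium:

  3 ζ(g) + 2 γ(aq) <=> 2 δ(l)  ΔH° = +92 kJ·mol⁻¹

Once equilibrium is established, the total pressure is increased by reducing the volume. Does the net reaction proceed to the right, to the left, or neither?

right

Gas moles: reactants 3, products 0 (Δn_gas = -3). Compression shifts the system toward the side with fewer moles of gas — to the right.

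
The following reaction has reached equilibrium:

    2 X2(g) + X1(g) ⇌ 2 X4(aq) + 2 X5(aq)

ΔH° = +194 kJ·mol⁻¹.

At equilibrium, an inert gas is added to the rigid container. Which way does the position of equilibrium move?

At constant volume, adding an inert gas leaves every reacting species' partial pressure unchanged, so Q is unchanged — no shift from this change.

no shift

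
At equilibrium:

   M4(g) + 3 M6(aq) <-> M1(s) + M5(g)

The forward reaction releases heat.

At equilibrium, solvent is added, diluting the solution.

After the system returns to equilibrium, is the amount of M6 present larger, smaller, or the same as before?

Dilution lowers every aqueous concentration by the same factor. Δn_aq = 0 − 3 = -3, so the system shifts toward the side with more dissolved moles — to the left.
The net shift is to the left. M6 is a reactant, so its amount increases.

increases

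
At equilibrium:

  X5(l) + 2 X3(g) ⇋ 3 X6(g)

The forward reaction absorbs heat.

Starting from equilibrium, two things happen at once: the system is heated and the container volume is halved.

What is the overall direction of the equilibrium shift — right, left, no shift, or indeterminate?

cannot be determined

The forward reaction is endothermic. Raising T favours the endothermic direction — shift to the right.
Gas moles: reactants 2, products 3 (Δn_gas = +1). Compression shifts the system toward the side with fewer moles of gas — to the left.
The individual effects push in opposite directions; without quantitative information the net direction cannot be determined.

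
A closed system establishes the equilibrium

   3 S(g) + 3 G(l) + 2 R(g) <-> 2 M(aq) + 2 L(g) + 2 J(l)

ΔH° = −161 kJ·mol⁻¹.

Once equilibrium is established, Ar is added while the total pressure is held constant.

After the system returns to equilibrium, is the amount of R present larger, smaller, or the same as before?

Adding inert gas at constant total pressure expands the volume and lowers every reacting partial pressure. With Δn_gas = 2 − 5 = -3, Q moves away from K toward the side with fewer gas moles, so the system shifts toward the side with more gas moles — to the left.
The net shift is to the left. R is a reactant, so its amount increases.

increases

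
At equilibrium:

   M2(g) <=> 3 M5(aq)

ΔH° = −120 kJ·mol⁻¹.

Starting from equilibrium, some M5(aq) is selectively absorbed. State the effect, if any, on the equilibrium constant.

The equilibrium constant depends only on temperature. This perturbation may move the position of equilibrium, but since T is unchanged, K itself is unchanged.

unchanged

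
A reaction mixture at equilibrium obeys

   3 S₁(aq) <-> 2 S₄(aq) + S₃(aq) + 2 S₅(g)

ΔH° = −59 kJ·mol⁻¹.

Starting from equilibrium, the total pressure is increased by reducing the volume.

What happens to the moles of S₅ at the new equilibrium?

decreases

Gas moles: reactants 0, products 2 (Δn_gas = +2). Compression shifts the system toward the side with fewer moles of gas — to the left.
The net shift is to the left. S₅ is a product, so its amount decreases.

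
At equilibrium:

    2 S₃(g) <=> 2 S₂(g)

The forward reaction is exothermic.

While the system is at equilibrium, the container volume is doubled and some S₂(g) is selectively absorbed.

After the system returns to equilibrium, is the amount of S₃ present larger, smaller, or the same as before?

decreases

Gas moles: reactants 2, products 2. Δn_gas = 0, so a volume change leaves Q equal to K — no shift from this change.
Removing S₂ (g), a product, drives the reaction to the right.
The net shift is to the right. S₃ is a reactant, so its amount decreases.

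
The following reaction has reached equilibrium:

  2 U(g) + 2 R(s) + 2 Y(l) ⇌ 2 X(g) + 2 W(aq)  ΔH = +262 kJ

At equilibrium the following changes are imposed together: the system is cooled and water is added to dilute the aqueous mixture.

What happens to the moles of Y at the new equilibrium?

cannot be determined

The forward reaction is endothermic. Lowering T favours the exothermic direction — shift to the left.
Dilution lowers every aqueous concentration by the same factor. Δn_aq = 2 − 0 = +2, so the system shifts toward the side with more dissolved moles — to the right.
The two effects oppose each other, so the net shift — and hence the change in Y — cannot be determined from the given information.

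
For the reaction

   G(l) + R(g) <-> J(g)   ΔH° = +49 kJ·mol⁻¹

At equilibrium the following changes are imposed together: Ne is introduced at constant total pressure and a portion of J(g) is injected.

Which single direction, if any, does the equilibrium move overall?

Adding inert gas at constant total pressure expands the volume, scaling every reacting partial pressure by the same factor. Δn_gas = 1 − 1 = 0, so Q is unchanged — no shift.
Adding J (g), a product, drives the reaction to the left.
Only the nonzero effect(s) matter; the net shift is to the left.

left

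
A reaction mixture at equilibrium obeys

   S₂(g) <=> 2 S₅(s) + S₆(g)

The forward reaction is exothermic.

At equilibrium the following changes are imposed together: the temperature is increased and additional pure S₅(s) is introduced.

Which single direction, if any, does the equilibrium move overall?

left

The forward reaction is exothermic. Raising T favours the endothermic direction — shift to the left.
S₅ is a pure solid; its activity is 1 regardless of amount, so Q is unaffected — no shift from this change.
Only the nonzero effect(s) matter; the net shift is to the left.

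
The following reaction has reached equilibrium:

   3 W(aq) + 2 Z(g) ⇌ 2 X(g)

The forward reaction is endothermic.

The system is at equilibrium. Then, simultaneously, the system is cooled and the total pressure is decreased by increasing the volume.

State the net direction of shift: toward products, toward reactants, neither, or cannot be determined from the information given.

The forward reaction is endothermic. Lowering T favours the exothermic direction — shift to the left.
Gas moles: reactants 2, products 2. Δn_gas = 0, so a volume change leaves Q equal to K — no shift from this change.
Only the nonzero effect(s) matter; the net shift is to the left.

left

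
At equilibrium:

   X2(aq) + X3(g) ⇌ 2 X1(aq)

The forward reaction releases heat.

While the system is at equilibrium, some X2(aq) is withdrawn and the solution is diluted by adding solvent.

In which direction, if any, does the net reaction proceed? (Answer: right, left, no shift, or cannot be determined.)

Removing X2 (aq), a reactant, drives the reaction to the left.
Dilution lowers every aqueous concentration by the same factor. Δn_aq = 2 − 1 = +1, so the system shifts toward the side with more dissolved moles — to the right.
The individual effects push in opposite directions; without quantitative information the net direction cannot be determined.

cannot be determined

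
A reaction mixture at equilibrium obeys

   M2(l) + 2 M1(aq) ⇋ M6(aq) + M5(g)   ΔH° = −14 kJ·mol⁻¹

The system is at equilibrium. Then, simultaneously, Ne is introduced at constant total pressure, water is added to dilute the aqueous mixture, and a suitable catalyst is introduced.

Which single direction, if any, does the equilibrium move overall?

Adding inert gas at constant total pressure expands the volume and lowers every reacting partial pressure. With Δn_gas = 1 − 0 = +1, Q moves away from K toward the side with fewer gas moles, so the system shifts toward the side with more gas moles — to the right.
Dilution lowers every aqueous concentration by the same factor. Δn_aq = 1 − 2 = -1, so the system shifts toward the side with more dissolved moles — to the left.
A catalyst speeds both forward and reverse rates equally; it changes neither Q nor K — no shift from this change.
The individual effects push in opposite directions; without quantitative information the net direction cannot be determined.

cannot be determined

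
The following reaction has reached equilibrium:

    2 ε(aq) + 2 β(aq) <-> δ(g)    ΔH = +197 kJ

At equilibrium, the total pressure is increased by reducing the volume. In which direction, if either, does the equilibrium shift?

Gas moles: reactants 0, products 1 (Δn_gas = +1). Compression shifts the system toward the side with fewer moles of gas — to the left.

left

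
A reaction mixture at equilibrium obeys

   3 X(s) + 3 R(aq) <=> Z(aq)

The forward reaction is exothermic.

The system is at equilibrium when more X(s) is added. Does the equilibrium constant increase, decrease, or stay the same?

The equilibrium constant depends only on temperature. This perturbation changes neither the position of equilibrium nor K.

unchanged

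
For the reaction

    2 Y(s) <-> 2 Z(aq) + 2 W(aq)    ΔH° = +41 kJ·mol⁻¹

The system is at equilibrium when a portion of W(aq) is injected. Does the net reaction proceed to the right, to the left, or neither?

left

Adding W (aq), a product, drives the reaction to the left.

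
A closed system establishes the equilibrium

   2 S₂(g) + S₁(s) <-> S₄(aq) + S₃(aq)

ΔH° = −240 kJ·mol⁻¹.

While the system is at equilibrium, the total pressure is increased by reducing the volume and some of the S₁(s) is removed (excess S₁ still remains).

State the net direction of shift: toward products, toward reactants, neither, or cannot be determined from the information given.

right

Gas moles: reactants 2, products 0 (Δn_gas = -2). Compression shifts the system toward the side with fewer moles of gas — to the right.
S₁ is a pure solid; its activity is 1 regardless of amount, so Q is unaffected — no shift from this change.
Only the nonzero effect(s) matter; the net shift is to the right.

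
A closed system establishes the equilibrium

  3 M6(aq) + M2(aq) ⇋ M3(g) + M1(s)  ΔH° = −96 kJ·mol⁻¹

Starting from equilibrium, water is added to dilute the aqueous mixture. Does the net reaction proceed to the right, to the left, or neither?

left

Dilution lowers every aqueous concentration by the same factor. Δn_aq = 0 − 4 = -4, so the system shifts toward the side with more dissolved moles — to the left.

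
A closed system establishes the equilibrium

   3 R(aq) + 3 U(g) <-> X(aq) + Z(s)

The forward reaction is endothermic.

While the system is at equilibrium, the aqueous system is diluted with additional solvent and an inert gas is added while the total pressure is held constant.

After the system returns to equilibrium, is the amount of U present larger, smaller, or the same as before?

Dilution lowers every aqueous concentration by the same factor. Δn_aq = 1 − 3 = -2, so the system shifts toward the side with more dissolved moles — to the left.
Adding inert gas at constant total pressure expands the volume and lowers every reacting partial pressure. With Δn_gas = 0 − 3 = -3, Q moves away from K toward the side with fewer gas moles, so the system shifts toward the side with more gas moles — to the left.
The net shift is to the left. U is a reactant, so its amount increases.

increases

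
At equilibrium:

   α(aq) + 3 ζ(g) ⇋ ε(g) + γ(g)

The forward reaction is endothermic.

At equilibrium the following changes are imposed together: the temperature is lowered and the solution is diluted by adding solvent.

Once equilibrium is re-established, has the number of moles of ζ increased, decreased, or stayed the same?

increases

The forward reaction is endothermic. Lowering T favours the exothermic direction — shift to the left.
Dilution lowers every aqueous concentration by the same factor. Δn_aq = 0 − 1 = -1, so the system shifts toward the side with more dissolved moles — to the left.
The net shift is to the left. ζ is a reactant, so its amount increases.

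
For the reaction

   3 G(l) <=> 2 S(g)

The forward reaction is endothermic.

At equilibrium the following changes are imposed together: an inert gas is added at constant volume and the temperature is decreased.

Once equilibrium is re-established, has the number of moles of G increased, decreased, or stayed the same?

increases

At constant volume, adding an inert gas leaves every reacting species' partial pressure unchanged, so Q is unchanged — no shift from this change.
The forward reaction is endothermic. Lowering T favours the exothermic direction — shift to the left.
The net shift is to the left. G is a reactant, so its amount increases.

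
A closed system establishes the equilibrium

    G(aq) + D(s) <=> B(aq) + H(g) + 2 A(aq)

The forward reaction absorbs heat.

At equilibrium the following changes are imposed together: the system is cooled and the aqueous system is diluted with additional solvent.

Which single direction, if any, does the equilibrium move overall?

The forward reaction is endothermic. Lowering T favours the exothermic direction — shift to the left.
Dilution lowers every aqueous concentration by the same factor. Δn_aq = 3 − 1 = +2, so the system shifts toward the side with more dissolved moles — to the right.
The individual effects push in opposite directions; without quantitative information the net direction cannot be determined.

cannot be determined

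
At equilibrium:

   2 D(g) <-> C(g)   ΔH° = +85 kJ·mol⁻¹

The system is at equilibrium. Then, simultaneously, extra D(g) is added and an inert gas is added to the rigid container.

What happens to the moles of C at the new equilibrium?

increases

Adding D (g), a reactant, drives the reaction to the right.
At constant volume, adding an inert gas leaves every reacting species' partial pressure unchanged, so Q is unchanged — no shift from this change.
The net shift is to the right. C is a product, so its amount increases.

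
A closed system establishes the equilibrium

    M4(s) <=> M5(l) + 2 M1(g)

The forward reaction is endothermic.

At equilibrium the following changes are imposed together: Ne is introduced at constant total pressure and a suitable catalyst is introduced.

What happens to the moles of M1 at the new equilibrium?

increases

Adding inert gas at constant total pressure expands the volume and lowers every reacting partial pressure. With Δn_gas = 2 − 0 = +2, Q moves away from K toward the side with fewer gas moles, so the system shifts toward the side with more gas moles — to the right.
A catalyst speeds both forward and reverse rates equally; it changes neither Q nor K — no shift from this change.
The net shift is to the right. M1 is a product, so its amount increases.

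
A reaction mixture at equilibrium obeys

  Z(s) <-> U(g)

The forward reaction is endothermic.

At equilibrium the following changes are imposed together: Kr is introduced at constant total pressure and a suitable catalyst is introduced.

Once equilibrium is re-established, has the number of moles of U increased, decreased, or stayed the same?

Adding inert gas at constant total pressure expands the volume and lowers every reacting partial pressure. With Δn_gas = 1 − 0 = +1, Q moves away from K toward the side with fewer gas moles, so the system shifts toward the side with more gas moles — to the right.
A catalyst speeds both forward and reverse rates equally; it changes neither Q nor K — no shift from this change.
The net shift is to the right. U is a product, so its amount increases.

increases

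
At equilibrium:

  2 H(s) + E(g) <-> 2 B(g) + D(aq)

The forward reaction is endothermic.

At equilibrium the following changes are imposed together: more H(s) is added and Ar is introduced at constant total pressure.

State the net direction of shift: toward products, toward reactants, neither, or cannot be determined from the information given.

H is a pure solid; its activity is 1 regardless of amount, so Q is unaffected — no shift from this change.
Adding inert gas at constant total pressure expands the volume and lowers every reacting partial pressure. With Δn_gas = 2 − 1 = +1, Q moves away from K toward the side with fewer gas moles, so the system shifts toward the side with more gas moles — to the right.
Only the nonzero effect(s) matter; the net shift is to the right.

right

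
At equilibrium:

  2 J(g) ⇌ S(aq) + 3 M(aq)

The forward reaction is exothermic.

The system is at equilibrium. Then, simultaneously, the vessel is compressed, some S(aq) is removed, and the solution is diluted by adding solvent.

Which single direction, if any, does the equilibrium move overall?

Gas moles: reactants 2, products 0 (Δn_gas = -2). Compression shifts the system toward the side with fewer moles of gas — to the right.
Removing S (aq), a product, drives the reaction to the right.
Dilution lowers every aqueous concentration by the same factor. Δn_aq = 4 − 0 = +4, so the system shifts toward the side with more dissolved moles — to the right.
All effects act in the same direction — net shift to the right.

right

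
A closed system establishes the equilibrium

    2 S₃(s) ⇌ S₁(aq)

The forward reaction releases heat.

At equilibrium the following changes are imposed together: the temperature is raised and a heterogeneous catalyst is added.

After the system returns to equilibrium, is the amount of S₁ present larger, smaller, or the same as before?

The forward reaction is exothermic. Raising T favours the endothermic direction — shift to the left.
A catalyst speeds both forward and reverse rates equally; it changes neither Q nor K — no shift from this change.
The net shift is to the left. S₁ is a product, so its amount decreases.

decreases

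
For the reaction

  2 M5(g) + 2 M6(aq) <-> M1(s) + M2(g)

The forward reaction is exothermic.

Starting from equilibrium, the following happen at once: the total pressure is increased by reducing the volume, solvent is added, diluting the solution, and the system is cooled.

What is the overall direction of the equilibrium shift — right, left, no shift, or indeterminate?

Gas moles: reactants 2, products 1 (Δn_gas = -1). Compression shifts the system toward the side with fewer moles of gas — to the right.
Dilution lowers every aqueous concentration by the same factor. Δn_aq = 0 − 2 = -2, so the system shifts toward the side with more dissolved moles — to the left.
The forward reaction is exothermic. Lowering T favours the exothermic direction — shift to the right.
The individual effects push in opposite directions; without quantitative information the net direction cannot be determined.

cannot be determined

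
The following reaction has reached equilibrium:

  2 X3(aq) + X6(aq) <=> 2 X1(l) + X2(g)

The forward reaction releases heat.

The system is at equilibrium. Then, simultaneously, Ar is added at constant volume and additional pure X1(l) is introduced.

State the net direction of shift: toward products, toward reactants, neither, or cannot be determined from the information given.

At constant volume, adding an inert gas leaves every reacting species' partial pressure unchanged, so Q is unchanged — no shift from this change.
X1 is a pure liquid; its activity is 1 regardless of amount, so Q is unaffected — no shift from this change.
None of the changes alters Q relative to K, so there is no net shift.

no shift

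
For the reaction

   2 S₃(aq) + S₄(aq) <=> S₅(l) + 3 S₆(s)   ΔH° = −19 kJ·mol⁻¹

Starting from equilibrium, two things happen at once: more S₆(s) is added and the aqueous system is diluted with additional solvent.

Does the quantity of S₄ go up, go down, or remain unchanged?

S₆ is a pure solid; its activity is 1 regardless of amount, so Q is unaffected — no shift from this change.
Dilution lowers every aqueous concentration by the same factor. Δn_aq = 0 − 3 = -3, so the system shifts toward the side with more dissolved moles — to the left.
The net shift is to the left. S₄ is a reactant, so its amount increases.

increases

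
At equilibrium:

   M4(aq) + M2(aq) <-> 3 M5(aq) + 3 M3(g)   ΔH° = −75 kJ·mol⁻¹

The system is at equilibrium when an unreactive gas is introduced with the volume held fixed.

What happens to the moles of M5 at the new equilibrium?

At constant volume, adding an inert gas leaves every reacting species' partial pressure unchanged, so Q is unchanged — no shift from this change.
No net shift occurs, so the amount of M5 is unchanged.

unchanged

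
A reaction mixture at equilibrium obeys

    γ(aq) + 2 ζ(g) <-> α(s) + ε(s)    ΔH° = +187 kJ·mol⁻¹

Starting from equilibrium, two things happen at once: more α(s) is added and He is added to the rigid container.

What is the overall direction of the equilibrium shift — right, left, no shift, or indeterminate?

no shift

α is a pure solid; its activity is 1 regardless of amount, so Q is unaffected — no shift from this change.
At constant volume, adding an inert gas leaves every reacting species' partial pressure unchanged, so Q is unchanged — no shift from this change.
None of the changes alters Q relative to K, so there is no net shift.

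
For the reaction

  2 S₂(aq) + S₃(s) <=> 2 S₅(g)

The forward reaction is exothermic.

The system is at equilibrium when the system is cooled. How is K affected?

increases

K depends on temperature via the van 't Hoff relation. The forward reaction is exothermic, so lowering T increases K.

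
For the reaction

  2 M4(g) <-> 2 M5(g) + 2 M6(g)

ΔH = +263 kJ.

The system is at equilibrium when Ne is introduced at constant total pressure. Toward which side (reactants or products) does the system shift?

Adding inert gas at constant total pressure expands the volume and lowers every reacting partial pressure. With Δn_gas = 4 − 2 = +2, Q moves away from K toward the side with fewer gas moles, so the system shifts toward the side with more gas moles — to the right.

right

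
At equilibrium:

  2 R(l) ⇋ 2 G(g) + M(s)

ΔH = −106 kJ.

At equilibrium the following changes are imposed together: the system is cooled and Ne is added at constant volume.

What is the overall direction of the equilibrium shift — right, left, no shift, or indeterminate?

The forward reaction is exothermic. Lowering T favours the exothermic direction — shift to the right.
At constant volume, adding an inert gas leaves every reacting species' partial pressure unchanged, so Q is unchanged — no shift from this change.
Only the nonzero effect(s) matter; the net shift is to the right.

right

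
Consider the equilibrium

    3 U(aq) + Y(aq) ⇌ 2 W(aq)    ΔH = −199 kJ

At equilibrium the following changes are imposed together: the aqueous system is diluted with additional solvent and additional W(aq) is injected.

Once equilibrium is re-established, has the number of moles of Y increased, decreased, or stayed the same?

Dilution lowers every aqueous concentration by the same factor. Δn_aq = 2 − 4 = -2, so the system shifts toward the side with more dissolved moles — to the left.
Adding W (aq), a product, drives the reaction to the left.
The net shift is to the left. Y is a reactant, so its amount increases.

increases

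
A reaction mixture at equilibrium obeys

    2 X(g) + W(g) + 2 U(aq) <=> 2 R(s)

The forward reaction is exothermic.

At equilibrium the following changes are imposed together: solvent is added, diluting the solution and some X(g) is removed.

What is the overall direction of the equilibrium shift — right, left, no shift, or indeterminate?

Dilution lowers every aqueous concentration by the same factor. Δn_aq = 0 − 2 = -2, so the system shifts toward the side with more dissolved moles — to the left.
Removing X (g), a reactant, drives the reaction to the left.
All effects act in the same direction — net shift to the left.

left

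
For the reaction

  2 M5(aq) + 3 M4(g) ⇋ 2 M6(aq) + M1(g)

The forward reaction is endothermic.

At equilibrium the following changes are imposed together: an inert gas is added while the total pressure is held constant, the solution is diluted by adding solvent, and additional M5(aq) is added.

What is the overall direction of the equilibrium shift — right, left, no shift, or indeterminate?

cannot be determined

Adding inert gas at constant total pressure expands the volume and lowers every reacting partial pressure. With Δn_gas = 1 − 3 = -2, Q moves away from K toward the side with fewer gas moles, so the system shifts toward the side with more gas moles — to the left.
Dilution scales every aqueous concentration by the same factor. Δn_aq = 2 − 2 = 0, so Q is unchanged — no shift.
Adding M5 (aq), a reactant, drives the reaction to the right.
The individual effects push in opposite directions; without quantitative information the net direction cannot be determined.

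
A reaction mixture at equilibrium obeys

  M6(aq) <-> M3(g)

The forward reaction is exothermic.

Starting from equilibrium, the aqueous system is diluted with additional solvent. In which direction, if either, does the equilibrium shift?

left

Dilution lowers every aqueous concentration by the same factor. Δn_aq = 0 − 1 = -1, so the system shifts toward the side with more dissolved moles — to the left.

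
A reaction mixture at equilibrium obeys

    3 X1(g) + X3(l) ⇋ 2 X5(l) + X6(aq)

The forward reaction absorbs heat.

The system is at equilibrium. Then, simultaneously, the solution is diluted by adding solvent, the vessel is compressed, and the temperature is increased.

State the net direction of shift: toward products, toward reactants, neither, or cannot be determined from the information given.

right

Dilution lowers every aqueous concentration by the same factor. Δn_aq = 1 − 0 = +1, so the system shifts toward the side with more dissolved moles — to the right.
Gas moles: reactants 3, products 0 (Δn_gas = -3). Compression shifts the system toward the side with fewer moles of gas — to the right.
The forward reaction is endothermic. Raising T favours the endothermic direction — shift to the right.
All effects act in the same direction — net shift to the right.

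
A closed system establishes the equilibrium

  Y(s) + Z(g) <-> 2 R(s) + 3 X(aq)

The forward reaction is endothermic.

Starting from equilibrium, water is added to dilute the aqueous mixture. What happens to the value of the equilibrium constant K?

The equilibrium constant depends only on temperature. This perturbation may move the position of equilibrium, but since T is unchanged, K itself is unchanged.

unchanged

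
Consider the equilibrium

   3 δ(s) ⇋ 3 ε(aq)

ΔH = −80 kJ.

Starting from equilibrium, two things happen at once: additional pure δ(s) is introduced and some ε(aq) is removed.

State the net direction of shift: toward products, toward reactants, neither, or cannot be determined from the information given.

right

δ is a pure solid; its activity is 1 regardless of amount, so Q is unaffected — no shift from this change.
Removing ε (aq), a product, drives the reaction to the right.
Only the nonzero effect(s) matter; the net shift is to the right.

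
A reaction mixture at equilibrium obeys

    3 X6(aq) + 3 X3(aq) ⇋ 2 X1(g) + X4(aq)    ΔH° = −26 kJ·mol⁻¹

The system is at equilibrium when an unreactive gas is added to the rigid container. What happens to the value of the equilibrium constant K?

unchanged

The equilibrium constant depends only on temperature. This perturbation changes neither the position of equilibrium nor K.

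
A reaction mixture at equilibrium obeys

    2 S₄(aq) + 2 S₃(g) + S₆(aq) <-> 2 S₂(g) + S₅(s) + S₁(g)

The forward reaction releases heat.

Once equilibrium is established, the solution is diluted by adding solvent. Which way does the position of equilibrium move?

left

Dilution lowers every aqueous concentration by the same factor. Δn_aq = 0 − 3 = -3, so the system shifts toward the side with more dissolved moles — to the left.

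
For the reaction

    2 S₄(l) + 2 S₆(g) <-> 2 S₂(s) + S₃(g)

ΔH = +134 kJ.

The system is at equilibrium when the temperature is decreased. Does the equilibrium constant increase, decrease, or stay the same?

decreases

K depends on temperature via the van 't Hoff relation. The forward reaction is endothermic, so lowering T decreases K.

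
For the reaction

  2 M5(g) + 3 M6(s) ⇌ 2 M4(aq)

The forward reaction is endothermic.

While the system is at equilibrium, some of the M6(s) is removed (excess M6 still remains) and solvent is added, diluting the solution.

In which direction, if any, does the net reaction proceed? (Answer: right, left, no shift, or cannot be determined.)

right

M6 is a pure solid; its activity is 1 regardless of amount, so Q is unaffected — no shift from this change.
Dilution lowers every aqueous concentration by the same factor. Δn_aq = 2 − 0 = +2, so the system shifts toward the side with more dissolved moles — to the right.
Only the nonzero effect(s) matter; the net shift is to the right.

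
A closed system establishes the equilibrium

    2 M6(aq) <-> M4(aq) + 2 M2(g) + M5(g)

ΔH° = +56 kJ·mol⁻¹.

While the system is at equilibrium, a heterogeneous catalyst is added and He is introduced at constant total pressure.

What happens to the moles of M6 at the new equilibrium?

A catalyst speeds both forward and reverse rates equally; it changes neither Q nor K — no shift from this change.
Adding inert gas at constant total pressure expands the volume and lowers every reacting partial pressure. With Δn_gas = 3 − 0 = +3, Q moves away from K toward the side with fewer gas moles, so the system shifts toward the side with more gas moles — to the right.
The net shift is to the right. M6 is a reactant, so its amount decreases.

decreases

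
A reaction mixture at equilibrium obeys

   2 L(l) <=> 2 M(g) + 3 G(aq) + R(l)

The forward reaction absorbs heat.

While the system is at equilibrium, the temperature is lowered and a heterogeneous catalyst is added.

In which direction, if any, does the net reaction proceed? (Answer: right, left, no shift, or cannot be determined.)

The forward reaction is endothermic. Lowering T favours the exothermic direction — shift to the left.
A catalyst speeds both forward and reverse rates equally; it changes neither Q nor K — no shift from this change.
Only the nonzero effect(s) matter; the net shift is to the left.

left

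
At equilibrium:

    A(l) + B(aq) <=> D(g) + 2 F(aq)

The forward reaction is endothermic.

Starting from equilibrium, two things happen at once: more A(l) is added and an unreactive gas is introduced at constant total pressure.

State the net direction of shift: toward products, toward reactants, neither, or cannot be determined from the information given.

right

A is a pure liquid; its activity is 1 regardless of amount, so Q is unaffected — no shift from this change.
Adding inert gas at constant total pressure expands the volume and lowers every reacting partial pressure. With Δn_gas = 1 − 0 = +1, Q moves away from K toward the side with fewer gas moles, so the system shifts toward the side with more gas moles — to the right.
Only the nonzero effect(s) matter; the net shift is to the right.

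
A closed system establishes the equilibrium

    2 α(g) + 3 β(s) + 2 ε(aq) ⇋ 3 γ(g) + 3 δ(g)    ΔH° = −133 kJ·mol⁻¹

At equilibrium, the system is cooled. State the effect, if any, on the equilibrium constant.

increases

K depends on temperature via the van 't Hoff relation. The forward reaction is exothermic, so lowering T increases K.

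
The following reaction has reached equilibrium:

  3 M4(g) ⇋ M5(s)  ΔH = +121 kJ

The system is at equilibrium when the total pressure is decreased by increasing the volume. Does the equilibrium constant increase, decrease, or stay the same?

The equilibrium constant depends only on temperature. This perturbation may move the position of equilibrium, but since T is unchanged, K itself is unchanged.

unchanged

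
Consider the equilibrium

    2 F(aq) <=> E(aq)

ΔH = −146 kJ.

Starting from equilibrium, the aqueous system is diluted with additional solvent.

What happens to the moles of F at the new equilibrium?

increases

Dilution lowers every aqueous concentration by the same factor. Δn_aq = 1 − 2 = -1, so the system shifts toward the side with more dissolved moles — to the left.
The net shift is to the left. F is a reactant, so its amount increases.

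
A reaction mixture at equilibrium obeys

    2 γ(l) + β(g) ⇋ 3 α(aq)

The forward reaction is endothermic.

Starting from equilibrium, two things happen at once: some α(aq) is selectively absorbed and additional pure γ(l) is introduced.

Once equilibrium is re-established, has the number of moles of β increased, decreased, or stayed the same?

Removing α (aq), a product, drives the reaction to the right.
γ is a pure liquid; its activity is 1 regardless of amount, so Q is unaffected — no shift from this change.
The net shift is to the right. β is a reactant, so its amount decreases.

decreases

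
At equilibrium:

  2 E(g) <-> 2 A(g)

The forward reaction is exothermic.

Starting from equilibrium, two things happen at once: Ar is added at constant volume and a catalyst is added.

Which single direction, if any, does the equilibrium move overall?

At constant volume, adding an inert gas leaves every reacting species' partial pressure unchanged, so Q is unchanged — no shift from this change.
A catalyst speeds both forward and reverse rates equally; it changes neither Q nor K — no shift from this change.
None of the changes alters Q relative to K, so there is no net shift.

no shift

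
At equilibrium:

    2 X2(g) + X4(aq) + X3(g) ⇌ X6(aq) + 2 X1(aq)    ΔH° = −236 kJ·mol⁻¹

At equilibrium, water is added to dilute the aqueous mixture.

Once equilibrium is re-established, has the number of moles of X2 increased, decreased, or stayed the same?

Dilution lowers every aqueous concentration by the same factor. Δn_aq = 3 − 1 = +2, so the system shifts toward the side with more dissolved moles — to the right.
The net shift is to the right. X2 is a reactant, so its amount decreases.

decreases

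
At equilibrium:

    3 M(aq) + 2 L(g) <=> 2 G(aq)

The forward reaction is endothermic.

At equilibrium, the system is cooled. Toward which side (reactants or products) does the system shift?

left

The forward reaction is endothermic. Lowering T favours the exothermic direction — shift to the left.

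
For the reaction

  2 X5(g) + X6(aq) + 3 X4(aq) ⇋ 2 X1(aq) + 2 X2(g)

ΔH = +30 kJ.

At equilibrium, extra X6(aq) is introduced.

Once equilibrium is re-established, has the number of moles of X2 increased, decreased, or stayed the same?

increases

Adding X6 (aq), a reactant, drives the reaction to the right.
The net shift is to the right. X2 is a product, so its amount increases.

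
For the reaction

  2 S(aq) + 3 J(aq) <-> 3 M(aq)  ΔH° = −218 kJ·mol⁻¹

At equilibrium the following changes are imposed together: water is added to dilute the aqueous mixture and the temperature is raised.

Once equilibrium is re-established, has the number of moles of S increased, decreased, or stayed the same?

increases

Dilution lowers every aqueous concentration by the same factor. Δn_aq = 3 − 5 = -2, so the system shifts toward the side with more dissolved moles — to the left.
The forward reaction is exothermic. Raising T favours the endothermic direction — shift to the left.
The net shift is to the left. S is a reactant, so its amount increases.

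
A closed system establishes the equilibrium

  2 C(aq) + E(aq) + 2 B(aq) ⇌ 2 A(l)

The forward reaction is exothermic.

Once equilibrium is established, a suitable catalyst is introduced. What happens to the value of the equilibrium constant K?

unchanged

The equilibrium constant depends only on temperature. This perturbation changes neither the position of equilibrium nor K.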